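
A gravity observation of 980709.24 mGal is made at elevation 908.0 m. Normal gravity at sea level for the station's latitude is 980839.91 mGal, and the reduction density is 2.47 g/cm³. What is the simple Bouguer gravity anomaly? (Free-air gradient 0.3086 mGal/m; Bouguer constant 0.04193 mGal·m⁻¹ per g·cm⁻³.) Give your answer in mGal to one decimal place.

Free-air correction = 0.3086 × 908.0 = 280.21 mGal
Free-air anomaly = 980709.24 − 980839.91 + (280.21) = 149.54 mGal
Bouguer slab correction = 0.04193 × 2.47 × 908.0 = 94.04 mGal
Simple Bouguer anomaly = 149.54 − (94.04) = 55.50 mGal

55.5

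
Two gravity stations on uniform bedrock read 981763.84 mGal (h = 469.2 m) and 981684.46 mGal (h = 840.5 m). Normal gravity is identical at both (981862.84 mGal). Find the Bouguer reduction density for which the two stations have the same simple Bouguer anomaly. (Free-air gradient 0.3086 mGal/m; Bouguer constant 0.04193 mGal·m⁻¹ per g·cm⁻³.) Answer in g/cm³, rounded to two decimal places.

Δg_obs = 981684.46 − 981763.84 = -79.38 mGal over Δh = 840.5 − 469.2 = 371.3 m
Equal Bouguer anomalies ⇒ Δg_obs + (0.3086 − 0.04193ρ)·Δh = 0
0.3086 − 0.04193ρ = −Δg_obs/Δh = 0.21379
ρ = (0.3086 − 0.21379) / 0.04193 = 2.26 g/cm³

2.26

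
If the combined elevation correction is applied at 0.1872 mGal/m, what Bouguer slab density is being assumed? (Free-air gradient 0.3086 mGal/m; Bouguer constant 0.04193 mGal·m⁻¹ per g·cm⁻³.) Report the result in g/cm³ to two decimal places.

2.90

0.1872 = 0.3086 − 0.04193 × ρ
ρ = (0.3086 − 0.1872) / 0.04193 = 2.90 g/cm³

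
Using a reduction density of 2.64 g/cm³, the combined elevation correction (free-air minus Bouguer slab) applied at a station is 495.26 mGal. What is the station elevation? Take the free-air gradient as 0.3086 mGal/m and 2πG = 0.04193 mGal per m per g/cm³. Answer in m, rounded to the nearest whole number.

Combined gradient = 0.3086 − 0.04193 × 2.64 = 0.1979048 mGal/m
h = 495.26 / 0.1979048 = 2502.52 m

2503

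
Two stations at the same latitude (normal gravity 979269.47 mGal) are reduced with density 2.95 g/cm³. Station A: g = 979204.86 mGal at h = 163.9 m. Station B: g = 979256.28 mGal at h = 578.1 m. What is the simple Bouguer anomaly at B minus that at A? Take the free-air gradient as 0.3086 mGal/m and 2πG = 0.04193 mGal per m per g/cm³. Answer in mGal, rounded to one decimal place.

Δg_SB(A) = 979204.86 − 979269.47 + 0.3086×163.9 − 0.04193×2.95×163.9 = -34.30 mGal
Δg_SB(B) = 979256.28 − 979269.47 + 0.3086×578.1 − 0.04193×2.95×578.1 = 93.70 mGal
Difference = 93.70 − (-34.30) = 128.00 mGal

128.0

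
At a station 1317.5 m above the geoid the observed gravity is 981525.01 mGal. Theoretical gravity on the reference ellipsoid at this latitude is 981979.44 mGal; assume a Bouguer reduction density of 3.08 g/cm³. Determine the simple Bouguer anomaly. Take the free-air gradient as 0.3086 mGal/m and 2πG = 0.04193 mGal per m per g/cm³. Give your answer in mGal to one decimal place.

-218.0

Free-air correction = 0.3086 × 1317.5 = 406.58 mGal
Free-air anomaly = 981525.01 − 981979.44 + (406.58) = -47.85 mGal
Bouguer slab correction = 0.04193 × 3.08 × 1317.5 = 170.15 mGal
Simple Bouguer anomaly = -47.85 − (170.15) = -218.00 mGal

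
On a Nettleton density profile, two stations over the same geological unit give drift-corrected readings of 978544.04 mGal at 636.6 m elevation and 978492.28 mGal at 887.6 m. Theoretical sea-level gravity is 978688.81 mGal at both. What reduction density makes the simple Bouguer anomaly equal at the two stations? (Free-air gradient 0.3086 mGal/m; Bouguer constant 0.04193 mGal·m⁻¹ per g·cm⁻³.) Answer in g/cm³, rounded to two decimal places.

2.44

Δg_obs = 978492.28 − 978544.04 = -51.76 mGal over Δh = 887.6 − 636.6 = 251.0 m
Equal Bouguer anomalies ⇒ Δg_obs + (0.3086 − 0.04193ρ)·Δh = 0
0.3086 − 0.04193ρ = −Δg_obs/Δh = 0.20622
ρ = (0.3086 − 0.20622) / 0.04193 = 2.44 g/cm³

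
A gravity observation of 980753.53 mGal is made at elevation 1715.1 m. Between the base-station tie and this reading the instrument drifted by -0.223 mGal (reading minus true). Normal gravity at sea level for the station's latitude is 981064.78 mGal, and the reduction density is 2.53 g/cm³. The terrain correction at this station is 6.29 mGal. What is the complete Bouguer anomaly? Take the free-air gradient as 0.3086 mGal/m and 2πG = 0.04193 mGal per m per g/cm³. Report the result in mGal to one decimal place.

Drift-corrected reading = 980753.53 − (-0.223) = 980753.753 mGal
Free-air correction = 0.3086 × 1715.1 = 529.28 mGal
Free-air anomaly = 980753.753 − 981064.78 + (529.28) = 218.253 mGal
Bouguer slab correction = 0.04193 × 2.53 × 1715.1 = 181.94 mGal
Simple Bouguer anomaly = 218.253 − (181.94) = 36.313 mGal
Complete Bouguer anomaly = 36.313 + 6.29 = 42.603 mGal

42.6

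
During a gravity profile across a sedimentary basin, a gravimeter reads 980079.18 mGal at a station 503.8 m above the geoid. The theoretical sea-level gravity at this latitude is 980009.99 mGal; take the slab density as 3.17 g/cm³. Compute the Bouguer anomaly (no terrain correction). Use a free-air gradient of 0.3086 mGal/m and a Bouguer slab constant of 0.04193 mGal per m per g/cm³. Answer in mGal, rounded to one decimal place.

157.7

Free-air correction = 0.3086 × 503.8 = 155.47 mGal
Free-air anomaly = 980079.18 − 980009.99 + (155.47) = 224.66 mGal
Bouguer slab correction = 0.04193 × 3.17 × 503.8 = 66.96 mGal
Simple Bouguer anomaly = 224.66 − (66.96) = 157.70 mGal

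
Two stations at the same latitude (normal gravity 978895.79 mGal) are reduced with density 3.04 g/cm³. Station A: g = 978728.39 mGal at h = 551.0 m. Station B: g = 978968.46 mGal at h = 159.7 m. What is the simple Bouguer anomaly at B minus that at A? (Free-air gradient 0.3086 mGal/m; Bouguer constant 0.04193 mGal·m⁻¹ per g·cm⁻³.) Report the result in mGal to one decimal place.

Δg_SB(A) = 978728.39 − 978895.79 + 0.3086×551.0 − 0.04193×3.04×551.0 = -67.60 mGal
Δg_SB(B) = 978968.46 − 978895.79 + 0.3086×159.7 − 0.04193×3.04×159.7 = 101.60 mGal
Difference = 101.60 − (-67.60) = 169.20 mGal

169.2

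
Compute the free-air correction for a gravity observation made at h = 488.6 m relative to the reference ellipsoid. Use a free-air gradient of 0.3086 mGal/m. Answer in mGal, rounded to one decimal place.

Free-air correction = 0.3086 × 488.6 = 150.8 mGal

150.8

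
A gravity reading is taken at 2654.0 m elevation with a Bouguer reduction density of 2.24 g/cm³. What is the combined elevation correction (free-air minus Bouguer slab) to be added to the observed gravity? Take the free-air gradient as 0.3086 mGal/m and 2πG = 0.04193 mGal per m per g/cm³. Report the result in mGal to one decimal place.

Combined gradient = 0.3086 − 0.04193 × 2.24 = 0.2146768 mGal/m
Combined elevation correction = 0.2146768 × 2654.0 = 569.8 mGal

569.8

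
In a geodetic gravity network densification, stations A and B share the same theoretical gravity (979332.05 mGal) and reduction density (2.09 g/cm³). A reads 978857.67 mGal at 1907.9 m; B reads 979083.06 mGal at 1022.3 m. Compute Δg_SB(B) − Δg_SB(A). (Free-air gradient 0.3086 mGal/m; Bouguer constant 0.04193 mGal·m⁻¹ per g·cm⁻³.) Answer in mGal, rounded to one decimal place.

29.7

Δg_SB(A) = 978857.67 − 979332.05 + 0.3086×1907.9 − 0.04193×2.09×1907.9 = -52.80 mGal
Δg_SB(B) = 979083.06 − 979332.05 + 0.3086×1022.3 − 0.04193×2.09×1022.3 = -23.10 mGal
Difference = -23.10 − (-52.80) = 29.70 mGal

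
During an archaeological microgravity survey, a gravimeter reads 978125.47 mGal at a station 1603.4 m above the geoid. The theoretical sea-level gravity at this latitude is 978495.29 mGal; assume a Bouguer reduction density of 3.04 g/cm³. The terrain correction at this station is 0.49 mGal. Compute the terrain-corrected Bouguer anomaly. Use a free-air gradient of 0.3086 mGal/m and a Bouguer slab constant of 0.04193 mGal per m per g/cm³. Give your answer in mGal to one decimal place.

Free-air correction = 0.3086 × 1603.4 = 494.81 mGal
Free-air anomaly = 978125.47 − 978495.29 + (494.81) = 124.99 mGal
Bouguer slab correction = 0.04193 × 3.04 × 1603.4 = 204.38 mGal
Simple Bouguer anomaly = 124.99 − (204.38) = -79.39 mGal
Complete Bouguer anomaly = -79.39 + 0.49 = -78.90 mGal

-78.9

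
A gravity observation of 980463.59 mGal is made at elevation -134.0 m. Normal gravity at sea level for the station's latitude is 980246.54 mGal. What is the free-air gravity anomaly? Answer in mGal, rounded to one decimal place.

175.7

Free-air correction = 0.3086 × -134.0 = -41.35 mGal
Free-air anomaly = 980463.59 − 980246.54 + (-41.35) = 175.70 mGal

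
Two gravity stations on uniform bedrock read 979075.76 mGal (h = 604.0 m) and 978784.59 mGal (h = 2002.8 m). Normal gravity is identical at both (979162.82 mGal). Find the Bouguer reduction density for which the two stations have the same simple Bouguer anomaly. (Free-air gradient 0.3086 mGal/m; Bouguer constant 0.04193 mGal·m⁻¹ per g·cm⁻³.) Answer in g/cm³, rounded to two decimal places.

2.40

Δg_obs = 978784.59 − 979075.76 = -291.17 mGal over Δh = 2002.8 − 604.0 = 1398.8 m
Equal Bouguer anomalies ⇒ Δg_obs + (0.3086 − 0.04193ρ)·Δh = 0
0.3086 − 0.04193ρ = −Δg_obs/Δh = 0.20816
ρ = (0.3086 − 0.20816) / 0.04193 = 2.40 g/cm³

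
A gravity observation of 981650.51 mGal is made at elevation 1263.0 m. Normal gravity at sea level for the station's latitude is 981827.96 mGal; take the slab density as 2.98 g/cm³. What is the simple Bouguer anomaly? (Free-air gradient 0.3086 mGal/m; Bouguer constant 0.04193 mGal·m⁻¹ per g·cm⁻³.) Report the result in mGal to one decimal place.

Free-air correction = 0.3086 × 1263.0 = 389.76 mGal
Free-air anomaly = 981650.51 − 981827.96 + (389.76) = 212.31 mGal
Bouguer slab correction = 0.04193 × 2.98 × 1263.0 = 157.81 mGal
Simple Bouguer anomaly = 212.31 − (157.81) = 54.50 mGal

54.5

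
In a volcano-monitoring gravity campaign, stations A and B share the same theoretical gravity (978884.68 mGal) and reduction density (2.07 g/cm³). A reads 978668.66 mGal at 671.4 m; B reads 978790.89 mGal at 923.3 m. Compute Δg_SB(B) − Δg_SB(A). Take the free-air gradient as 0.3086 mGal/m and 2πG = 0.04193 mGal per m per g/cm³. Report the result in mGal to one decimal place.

Δg_SB(A) = 978668.66 − 978884.68 + 0.3086×671.4 − 0.04193×2.07×671.4 = -67.10 mGal
Δg_SB(B) = 978790.89 − 978884.68 + 0.3086×923.3 − 0.04193×2.07×923.3 = 111.00 mGal
Difference = 111.00 − (-67.10) = 178.10 mGal

178.1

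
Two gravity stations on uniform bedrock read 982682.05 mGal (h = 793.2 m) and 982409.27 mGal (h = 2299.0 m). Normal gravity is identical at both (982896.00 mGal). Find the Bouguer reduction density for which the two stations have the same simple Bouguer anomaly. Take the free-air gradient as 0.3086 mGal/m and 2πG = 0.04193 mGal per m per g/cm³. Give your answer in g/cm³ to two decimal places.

Δg_obs = 982409.27 − 982682.05 = -272.78 mGal over Δh = 2299.0 − 793.2 = 1505.8 m
Equal Bouguer anomalies ⇒ Δg_obs + (0.3086 − 0.04193ρ)·Δh = 0
0.3086 − 0.04193ρ = −Δg_obs/Δh = 0.18115
ρ = (0.3086 − 0.18115) / 0.04193 = 3.04 g/cm³

3.04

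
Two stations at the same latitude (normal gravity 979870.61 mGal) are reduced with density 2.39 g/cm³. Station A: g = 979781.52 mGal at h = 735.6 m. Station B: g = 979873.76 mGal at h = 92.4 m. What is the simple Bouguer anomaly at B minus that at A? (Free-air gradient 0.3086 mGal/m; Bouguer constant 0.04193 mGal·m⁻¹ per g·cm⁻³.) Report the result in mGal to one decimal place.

Δg_SB(A) = 979781.52 − 979870.61 + 0.3086×735.6 − 0.04193×2.39×735.6 = 64.20 mGal
Δg_SB(B) = 979873.76 − 979870.61 + 0.3086×92.4 − 0.04193×2.39×92.4 = 22.40 mGal
Difference = 22.40 − (64.20) = -41.80 mGal

-41.8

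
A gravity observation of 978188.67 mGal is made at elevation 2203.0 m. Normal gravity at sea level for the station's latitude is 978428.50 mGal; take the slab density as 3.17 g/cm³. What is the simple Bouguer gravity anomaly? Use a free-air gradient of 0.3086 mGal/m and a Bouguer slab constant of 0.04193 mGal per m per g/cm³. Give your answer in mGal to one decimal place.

Free-air correction = 0.3086 × 2203.0 = 679.85 mGal
Free-air anomaly = 978188.67 − 978428.50 + (679.85) = 440.02 mGal
Bouguer slab correction = 0.04193 × 3.17 × 2203.0 = 292.82 mGal
Simple Bouguer anomaly = 440.02 − (292.82) = 147.20 mGal

147.2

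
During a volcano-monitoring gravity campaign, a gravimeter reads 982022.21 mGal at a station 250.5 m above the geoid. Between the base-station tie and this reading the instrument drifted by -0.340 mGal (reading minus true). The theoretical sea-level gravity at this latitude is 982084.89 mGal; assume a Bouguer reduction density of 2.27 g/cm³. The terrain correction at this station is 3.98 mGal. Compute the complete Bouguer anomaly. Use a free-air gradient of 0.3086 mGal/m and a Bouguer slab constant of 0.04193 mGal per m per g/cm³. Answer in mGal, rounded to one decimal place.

-4.9

Drift-corrected reading = 982022.21 − (-0.340) = 982022.550 mGal
Free-air correction = 0.3086 × 250.5 = 77.30 mGal
Free-air anomaly = 982022.550 − 982084.89 + (77.30) = 14.960 mGal
Bouguer slab correction = 0.04193 × 2.27 × 250.5 = 23.84 mGal
Simple Bouguer anomaly = 14.960 − (23.84) = -8.880 mGal
Complete Bouguer anomaly = -8.880 + 3.98 = -4.900 mGal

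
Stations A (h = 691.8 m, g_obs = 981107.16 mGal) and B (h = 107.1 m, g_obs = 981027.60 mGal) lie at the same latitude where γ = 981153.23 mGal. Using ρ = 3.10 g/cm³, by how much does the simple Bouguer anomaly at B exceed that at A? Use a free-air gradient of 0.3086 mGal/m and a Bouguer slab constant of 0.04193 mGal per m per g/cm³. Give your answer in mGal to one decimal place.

-184.0

Δg_SB(A) = 981107.16 − 981153.23 + 0.3086×691.8 − 0.04193×3.10×691.8 = 77.50 mGal
Δg_SB(B) = 981027.60 − 981153.23 + 0.3086×107.1 − 0.04193×3.10×107.1 = -106.50 mGal
Difference = -106.50 − (77.50) = -184.00 mGal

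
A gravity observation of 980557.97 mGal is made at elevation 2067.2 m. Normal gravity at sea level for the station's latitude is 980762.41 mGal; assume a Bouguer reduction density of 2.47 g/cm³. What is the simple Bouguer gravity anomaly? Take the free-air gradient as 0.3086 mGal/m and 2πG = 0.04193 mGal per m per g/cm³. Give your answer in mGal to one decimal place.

219.4

Free-air correction = 0.3086 × 2067.2 = 637.94 mGal
Free-air anomaly = 980557.97 − 980762.41 + (637.94) = 433.50 mGal
Bouguer slab correction = 0.04193 × 2.47 × 2067.2 = 214.09 mGal
Simple Bouguer anomaly = 433.50 − (214.09) = 219.41 mGal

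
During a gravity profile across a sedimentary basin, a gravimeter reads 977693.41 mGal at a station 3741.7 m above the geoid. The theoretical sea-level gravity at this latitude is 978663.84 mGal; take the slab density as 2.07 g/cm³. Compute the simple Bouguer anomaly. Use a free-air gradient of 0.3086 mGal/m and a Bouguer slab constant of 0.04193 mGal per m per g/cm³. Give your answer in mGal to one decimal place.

Free-air correction = 0.3086 × 3741.7 = 1154.69 mGal
Free-air anomaly = 977693.41 − 978663.84 + (1154.69) = 184.26 mGal
Bouguer slab correction = 0.04193 × 2.07 × 3741.7 = 324.76 mGal
Simple Bouguer anomaly = 184.26 − (324.76) = -140.50 mGal

-140.5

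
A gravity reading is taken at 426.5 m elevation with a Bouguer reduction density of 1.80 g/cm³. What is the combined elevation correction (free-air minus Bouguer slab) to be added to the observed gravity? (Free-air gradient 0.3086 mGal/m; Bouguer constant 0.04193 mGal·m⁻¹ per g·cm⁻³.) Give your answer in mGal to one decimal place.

Combined gradient = 0.3086 − 0.04193 × 1.80 = 0.2331260 mGal/m
Combined elevation correction = 0.2331260 × 426.5 = 99.4 mGal

99.4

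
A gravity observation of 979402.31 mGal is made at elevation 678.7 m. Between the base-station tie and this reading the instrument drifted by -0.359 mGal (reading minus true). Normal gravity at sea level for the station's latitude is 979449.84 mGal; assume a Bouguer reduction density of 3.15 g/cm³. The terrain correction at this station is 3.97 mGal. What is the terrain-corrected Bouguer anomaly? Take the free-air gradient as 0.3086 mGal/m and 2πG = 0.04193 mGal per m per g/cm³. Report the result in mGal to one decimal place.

Drift-corrected reading = 979402.31 − (-0.359) = 979402.669 mGal
Free-air correction = 0.3086 × 678.7 = 209.45 mGal
Free-air anomaly = 979402.669 − 979449.84 + (209.45) = 162.279 mGal
Bouguer slab correction = 0.04193 × 3.15 × 678.7 = 89.64 mGal
Simple Bouguer anomaly = 162.279 − (89.64) = 72.639 mGal
Complete Bouguer anomaly = 72.639 + 3.97 = 76.609 mGal

76.6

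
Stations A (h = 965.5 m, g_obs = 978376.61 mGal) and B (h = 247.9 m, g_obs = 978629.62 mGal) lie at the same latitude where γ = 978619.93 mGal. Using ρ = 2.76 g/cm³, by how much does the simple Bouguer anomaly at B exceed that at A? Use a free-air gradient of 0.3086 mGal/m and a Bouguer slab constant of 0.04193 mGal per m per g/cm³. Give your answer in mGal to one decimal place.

114.6

Δg_SB(A) = 978376.61 − 978619.93 + 0.3086×965.5 − 0.04193×2.76×965.5 = -57.10 mGal
Δg_SB(B) = 978629.62 − 978619.93 + 0.3086×247.9 − 0.04193×2.76×247.9 = 57.50 mGal
Difference = 57.50 − (-57.10) = 114.60 mGal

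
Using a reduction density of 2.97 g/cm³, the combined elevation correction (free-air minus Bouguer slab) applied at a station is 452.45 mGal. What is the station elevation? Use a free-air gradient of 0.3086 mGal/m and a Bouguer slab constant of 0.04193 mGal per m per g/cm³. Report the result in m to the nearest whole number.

2458

Combined gradient = 0.3086 − 0.04193 × 2.97 = 0.1840679 mGal/m
h = 452.45 / 0.1840679 = 2458.06 m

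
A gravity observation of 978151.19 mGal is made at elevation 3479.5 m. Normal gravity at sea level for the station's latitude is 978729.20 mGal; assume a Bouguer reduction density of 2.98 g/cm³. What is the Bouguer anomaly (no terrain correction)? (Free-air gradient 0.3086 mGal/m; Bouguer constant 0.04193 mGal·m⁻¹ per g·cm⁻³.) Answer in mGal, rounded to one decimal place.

Free-air correction = 0.3086 × 3479.5 = 1073.77 mGal
Free-air anomaly = 978151.19 − 978729.20 + (1073.77) = 495.76 mGal
Bouguer slab correction = 0.04193 × 2.98 × 3479.5 = 434.77 mGal
Simple Bouguer anomaly = 495.76 − (434.77) = 60.99 mGal

61.0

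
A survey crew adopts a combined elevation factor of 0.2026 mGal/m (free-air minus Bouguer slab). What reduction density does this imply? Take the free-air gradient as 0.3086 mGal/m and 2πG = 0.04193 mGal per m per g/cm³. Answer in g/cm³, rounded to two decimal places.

2.53

0.2026 = 0.3086 − 0.04193 × ρ
ρ = (0.3086 − 0.2026) / 0.04193 = 2.53 g/cm³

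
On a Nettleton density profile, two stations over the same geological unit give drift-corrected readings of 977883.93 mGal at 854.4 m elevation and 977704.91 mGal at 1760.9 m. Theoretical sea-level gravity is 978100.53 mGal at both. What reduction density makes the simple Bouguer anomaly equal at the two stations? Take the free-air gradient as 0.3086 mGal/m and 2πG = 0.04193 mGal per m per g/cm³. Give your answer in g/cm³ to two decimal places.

Δg_obs = 977704.91 − 977883.93 = -179.02 mGal over Δh = 1760.9 − 854.4 = 906.5 m
Equal Bouguer anomalies ⇒ Δg_obs + (0.3086 − 0.04193ρ)·Δh = 0
0.3086 − 0.04193ρ = −Δg_obs/Δh = 0.19748
ρ = (0.3086 − 0.19748) / 0.04193 = 2.65 g/cm³

2.65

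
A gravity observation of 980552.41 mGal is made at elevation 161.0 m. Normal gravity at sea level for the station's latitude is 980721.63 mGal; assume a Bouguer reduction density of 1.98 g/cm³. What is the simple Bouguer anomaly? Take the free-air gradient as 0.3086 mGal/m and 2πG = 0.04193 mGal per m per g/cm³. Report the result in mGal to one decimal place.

-132.9

Free-air correction = 0.3086 × 161.0 = 49.68 mGal
Free-air anomaly = 980552.41 − 980721.63 + (49.68) = -119.54 mGal
Bouguer slab correction = 0.04193 × 1.98 × 161.0 = 13.37 mGal
Simple Bouguer anomaly = -119.54 − (13.37) = -132.91 mGal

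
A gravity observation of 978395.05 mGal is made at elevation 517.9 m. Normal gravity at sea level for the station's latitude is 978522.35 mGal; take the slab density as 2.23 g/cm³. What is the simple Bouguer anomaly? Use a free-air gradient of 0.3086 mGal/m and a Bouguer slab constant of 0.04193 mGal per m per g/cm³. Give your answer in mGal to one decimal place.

Free-air correction = 0.3086 × 517.9 = 159.82 mGal
Free-air anomaly = 978395.05 − 978522.35 + (159.82) = 32.52 mGal
Bouguer slab correction = 0.04193 × 2.23 × 517.9 = 48.43 mGal
Simple Bouguer anomaly = 32.52 − (48.43) = -15.91 mGal

-15.9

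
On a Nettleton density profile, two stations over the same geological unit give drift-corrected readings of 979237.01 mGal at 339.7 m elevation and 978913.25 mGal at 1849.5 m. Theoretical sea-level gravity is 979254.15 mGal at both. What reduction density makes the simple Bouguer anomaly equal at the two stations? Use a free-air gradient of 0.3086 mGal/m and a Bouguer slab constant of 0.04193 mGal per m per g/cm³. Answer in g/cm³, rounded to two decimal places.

2.25

Δg_obs = 978913.25 − 979237.01 = -323.76 mGal over Δh = 1849.5 − 339.7 = 1509.8 m
Equal Bouguer anomalies ⇒ Δg_obs + (0.3086 − 0.04193ρ)·Δh = 0
0.3086 − 0.04193ρ = −Δg_obs/Δh = 0.21444
ρ = (0.3086 − 0.21444) / 0.04193 = 2.25 g/cm³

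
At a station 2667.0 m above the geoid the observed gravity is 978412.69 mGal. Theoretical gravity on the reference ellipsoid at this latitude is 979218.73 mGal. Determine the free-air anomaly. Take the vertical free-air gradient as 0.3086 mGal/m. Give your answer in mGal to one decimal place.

Free-air correction = 0.3086 × 2667.0 = 823.04 mGal
Free-air anomaly = 978412.69 − 979218.73 + (823.04) = 17.00 mGal

17.0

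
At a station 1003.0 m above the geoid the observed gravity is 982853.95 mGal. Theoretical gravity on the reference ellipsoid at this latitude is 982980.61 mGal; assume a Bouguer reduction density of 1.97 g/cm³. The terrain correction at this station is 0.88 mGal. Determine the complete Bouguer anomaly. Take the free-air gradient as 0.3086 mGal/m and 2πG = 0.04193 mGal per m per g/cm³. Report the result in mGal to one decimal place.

Free-air correction = 0.3086 × 1003.0 = 309.53 mGal
Free-air anomaly = 982853.95 − 982980.61 + (309.53) = 182.87 mGal
Bouguer slab correction = 0.04193 × 1.97 × 1003.0 = 82.85 mGal
Simple Bouguer anomaly = 182.87 − (82.85) = 100.02 mGal
Complete Bouguer anomaly = 100.02 + 0.88 = 100.90 mGal

100.9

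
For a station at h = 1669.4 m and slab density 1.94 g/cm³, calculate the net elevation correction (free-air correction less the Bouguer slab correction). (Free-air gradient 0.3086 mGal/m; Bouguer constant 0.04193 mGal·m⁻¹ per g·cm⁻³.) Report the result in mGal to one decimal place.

Combined gradient = 0.3086 − 0.04193 × 1.94 = 0.2272558 mGal/m
Combined elevation correction = 0.2272558 × 1669.4 = 379.4 mGal

379.4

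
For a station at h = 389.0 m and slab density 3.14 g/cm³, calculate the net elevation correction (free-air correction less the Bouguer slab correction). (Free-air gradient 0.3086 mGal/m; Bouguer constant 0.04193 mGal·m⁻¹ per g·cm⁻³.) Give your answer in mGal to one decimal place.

68.8

Combined gradient = 0.3086 − 0.04193 × 3.14 = 0.1769398 mGal/m
Combined elevation correction = 0.1769398 × 389.0 = 68.8 mGal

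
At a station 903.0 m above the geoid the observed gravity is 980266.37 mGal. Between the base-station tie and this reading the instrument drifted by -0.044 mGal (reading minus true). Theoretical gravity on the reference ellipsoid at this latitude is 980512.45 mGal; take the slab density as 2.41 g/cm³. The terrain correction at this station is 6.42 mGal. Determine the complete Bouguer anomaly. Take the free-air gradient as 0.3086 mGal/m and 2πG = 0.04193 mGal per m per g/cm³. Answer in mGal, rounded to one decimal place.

-52.2

Drift-corrected reading = 980266.37 − (-0.044) = 980266.414 mGal
Free-air correction = 0.3086 × 903.0 = 278.67 mGal
Free-air anomaly = 980266.414 − 980512.45 + (278.67) = 32.634 mGal
Bouguer slab correction = 0.04193 × 2.41 × 903.0 = 91.25 mGal
Simple Bouguer anomaly = 32.634 − (91.25) = -58.616 mGal
Complete Bouguer anomaly = -58.616 + 6.42 = -52.196 mGal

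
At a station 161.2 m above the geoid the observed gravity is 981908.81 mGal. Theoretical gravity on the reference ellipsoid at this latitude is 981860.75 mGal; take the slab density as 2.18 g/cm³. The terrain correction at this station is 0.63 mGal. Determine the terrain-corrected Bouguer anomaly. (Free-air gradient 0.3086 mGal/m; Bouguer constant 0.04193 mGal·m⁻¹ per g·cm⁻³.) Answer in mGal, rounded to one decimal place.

Free-air correction = 0.3086 × 161.2 = 49.75 mGal
Free-air anomaly = 981908.81 − 981860.75 + (49.75) = 97.81 mGal
Bouguer slab correction = 0.04193 × 2.18 × 161.2 = 14.73 mGal
Simple Bouguer anomaly = 97.81 − (14.73) = 83.08 mGal
Complete Bouguer anomaly = 83.08 + 0.63 = 83.71 mGal

83.7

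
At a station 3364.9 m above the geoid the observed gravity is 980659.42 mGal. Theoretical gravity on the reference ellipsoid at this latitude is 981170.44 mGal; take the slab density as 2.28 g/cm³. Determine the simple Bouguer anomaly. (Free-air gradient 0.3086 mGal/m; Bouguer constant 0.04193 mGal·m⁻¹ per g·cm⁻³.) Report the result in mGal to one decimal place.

205.7

Free-air correction = 0.3086 × 3364.9 = 1038.41 mGal
Free-air anomaly = 980659.42 − 981170.44 + (1038.41) = 527.39 mGal
Bouguer slab correction = 0.04193 × 2.28 × 3364.9 = 321.69 mGal
Simple Bouguer anomaly = 527.39 − (321.69) = 205.70 mGal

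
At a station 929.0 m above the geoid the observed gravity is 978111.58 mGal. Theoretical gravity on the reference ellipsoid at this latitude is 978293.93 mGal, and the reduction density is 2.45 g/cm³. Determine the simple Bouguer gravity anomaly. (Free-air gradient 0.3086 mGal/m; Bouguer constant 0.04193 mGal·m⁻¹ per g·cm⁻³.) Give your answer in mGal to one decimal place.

Free-air correction = 0.3086 × 929.0 = 286.69 mGal
Free-air anomaly = 978111.58 − 978293.93 + (286.69) = 104.34 mGal
Bouguer slab correction = 0.04193 × 2.45 × 929.0 = 95.43 mGal
Simple Bouguer anomaly = 104.34 − (95.43) = 8.91 mGal

8.9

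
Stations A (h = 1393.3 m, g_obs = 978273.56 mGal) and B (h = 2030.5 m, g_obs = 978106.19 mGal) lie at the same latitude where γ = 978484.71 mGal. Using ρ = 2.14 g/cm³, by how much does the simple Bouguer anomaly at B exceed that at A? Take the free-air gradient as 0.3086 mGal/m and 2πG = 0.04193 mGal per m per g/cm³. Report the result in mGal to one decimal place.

Δg_SB(A) = 978273.56 − 978484.71 + 0.3086×1393.3 − 0.04193×2.14×1393.3 = 93.80 mGal
Δg_SB(B) = 978106.19 − 978484.71 + 0.3086×2030.5 − 0.04193×2.14×2030.5 = 65.90 mGal
Difference = 65.90 − (93.80) = -27.90 mGal

-27.9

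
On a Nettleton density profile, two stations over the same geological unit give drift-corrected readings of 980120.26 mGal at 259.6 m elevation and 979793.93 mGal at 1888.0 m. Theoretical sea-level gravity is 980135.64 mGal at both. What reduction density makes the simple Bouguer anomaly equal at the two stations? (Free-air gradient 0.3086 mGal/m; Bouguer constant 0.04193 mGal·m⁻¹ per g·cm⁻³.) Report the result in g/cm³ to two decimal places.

2.58

Δg_obs = 979793.93 − 980120.26 = -326.33 mGal over Δh = 1888.0 − 259.6 = 1628.4 m
Equal Bouguer anomalies ⇒ Δg_obs + (0.3086 − 0.04193ρ)·Δh = 0
0.3086 − 0.04193ρ = −Δg_obs/Δh = 0.20040
ρ = (0.3086 − 0.20040) / 0.04193 = 2.58 g/cm³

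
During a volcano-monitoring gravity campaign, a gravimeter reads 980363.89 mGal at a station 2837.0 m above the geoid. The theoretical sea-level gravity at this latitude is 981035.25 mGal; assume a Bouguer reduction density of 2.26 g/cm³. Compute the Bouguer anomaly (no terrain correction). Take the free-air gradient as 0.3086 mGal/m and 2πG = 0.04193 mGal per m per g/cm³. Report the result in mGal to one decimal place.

Free-air correction = 0.3086 × 2837.0 = 875.50 mGal
Free-air anomaly = 980363.89 − 981035.25 + (875.50) = 204.14 mGal
Bouguer slab correction = 0.04193 × 2.26 × 2837.0 = 268.84 mGal
Simple Bouguer anomaly = 204.14 − (268.84) = -64.70 mGal

-64.7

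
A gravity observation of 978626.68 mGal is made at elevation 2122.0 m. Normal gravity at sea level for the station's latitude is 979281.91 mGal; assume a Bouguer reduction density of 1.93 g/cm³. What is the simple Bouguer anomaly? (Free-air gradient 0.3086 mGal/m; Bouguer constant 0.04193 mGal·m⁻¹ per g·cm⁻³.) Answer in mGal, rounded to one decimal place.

-172.1

Free-air correction = 0.3086 × 2122.0 = 654.85 mGal
Free-air anomaly = 978626.68 − 979281.91 + (654.85) = -0.38 mGal
Bouguer slab correction = 0.04193 × 1.93 × 2122.0 = 171.72 mGal
Simple Bouguer anomaly = -0.38 − (171.72) = -172.10 mGal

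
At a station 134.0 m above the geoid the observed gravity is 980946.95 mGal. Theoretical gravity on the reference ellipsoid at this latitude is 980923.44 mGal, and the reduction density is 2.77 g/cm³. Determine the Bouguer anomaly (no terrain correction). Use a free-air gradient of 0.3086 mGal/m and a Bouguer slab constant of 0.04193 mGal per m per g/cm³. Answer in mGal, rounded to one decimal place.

49.3

Free-air correction = 0.3086 × 134.0 = 41.35 mGal
Free-air anomaly = 980946.95 − 980923.44 + (41.35) = 64.86 mGal
Bouguer slab correction = 0.04193 × 2.77 × 134.0 = 15.56 mGal
Simple Bouguer anomaly = 64.86 − (15.56) = 49.30 mGal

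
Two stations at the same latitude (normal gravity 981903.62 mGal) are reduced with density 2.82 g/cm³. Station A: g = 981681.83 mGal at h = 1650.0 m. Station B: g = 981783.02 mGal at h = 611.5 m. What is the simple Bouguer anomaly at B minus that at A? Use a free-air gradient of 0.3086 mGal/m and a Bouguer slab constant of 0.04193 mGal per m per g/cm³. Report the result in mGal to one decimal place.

-96.5

Δg_SB(A) = 981681.83 − 981903.62 + 0.3086×1650.0 − 0.04193×2.82×1650.0 = 92.30 mGal
Δg_SB(B) = 981783.02 − 981903.62 + 0.3086×611.5 − 0.04193×2.82×611.5 = -4.20 mGal
Difference = -4.20 − (92.30) = -96.50 mGal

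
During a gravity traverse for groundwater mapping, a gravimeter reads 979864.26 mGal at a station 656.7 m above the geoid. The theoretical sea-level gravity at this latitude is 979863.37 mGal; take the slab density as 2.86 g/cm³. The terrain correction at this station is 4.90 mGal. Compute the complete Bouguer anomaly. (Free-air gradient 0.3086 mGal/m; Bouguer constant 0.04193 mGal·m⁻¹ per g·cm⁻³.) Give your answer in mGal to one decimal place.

129.7

Free-air correction = 0.3086 × 656.7 = 202.66 mGal
Free-air anomaly = 979864.26 − 979863.37 + (202.66) = 203.55 mGal
Bouguer slab correction = 0.04193 × 2.86 × 656.7 = 78.75 mGal
Simple Bouguer anomaly = 203.55 − (78.75) = 124.80 mGal
Complete Bouguer anomaly = 124.80 + 4.90 = 129.70 mGal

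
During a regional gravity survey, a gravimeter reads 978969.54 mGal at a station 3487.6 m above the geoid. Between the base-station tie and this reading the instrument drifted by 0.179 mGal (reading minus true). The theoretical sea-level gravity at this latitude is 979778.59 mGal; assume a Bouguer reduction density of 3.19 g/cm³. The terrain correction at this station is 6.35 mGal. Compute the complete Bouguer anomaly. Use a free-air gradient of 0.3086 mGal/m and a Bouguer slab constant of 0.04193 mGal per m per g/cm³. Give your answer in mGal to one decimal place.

Drift-corrected reading = 978969.54 − (0.179) = 978969.361 mGal
Free-air correction = 0.3086 × 3487.6 = 1076.27 mGal
Free-air anomaly = 978969.361 − 979778.59 + (1076.27) = 267.041 mGal
Bouguer slab correction = 0.04193 × 3.19 × 3487.6 = 466.49 mGal
Simple Bouguer anomaly = 267.041 − (466.49) = -199.449 mGal
Complete Bouguer anomaly = -199.449 + 6.35 = -193.099 mGal

-193.1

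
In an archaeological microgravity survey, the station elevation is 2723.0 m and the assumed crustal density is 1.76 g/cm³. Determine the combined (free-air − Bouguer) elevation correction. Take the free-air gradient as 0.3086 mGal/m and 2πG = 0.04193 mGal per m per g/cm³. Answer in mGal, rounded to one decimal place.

639.4

Combined gradient = 0.3086 − 0.04193 × 1.76 = 0.2348032 mGal/m
Combined elevation correction = 0.2348032 × 2723.0 = 639.4 mGal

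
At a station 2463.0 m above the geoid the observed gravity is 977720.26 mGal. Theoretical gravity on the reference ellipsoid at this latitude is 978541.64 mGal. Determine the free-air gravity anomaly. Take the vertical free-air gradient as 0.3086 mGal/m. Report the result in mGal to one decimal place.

Free-air correction = 0.3086 × 2463.0 = 760.08 mGal
Free-air anomaly = 977720.26 − 978541.64 + (760.08) = -61.30 mGal

-61.3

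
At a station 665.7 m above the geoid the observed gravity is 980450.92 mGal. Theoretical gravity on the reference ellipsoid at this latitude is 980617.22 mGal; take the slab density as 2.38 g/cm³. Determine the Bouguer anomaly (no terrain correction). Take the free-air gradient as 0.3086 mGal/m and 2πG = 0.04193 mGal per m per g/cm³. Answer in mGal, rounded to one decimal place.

-27.3

Free-air correction = 0.3086 × 665.7 = 205.44 mGal
Free-air anomaly = 980450.92 − 980617.22 + (205.44) = 39.14 mGal
Bouguer slab correction = 0.04193 × 2.38 × 665.7 = 66.43 mGal
Simple Bouguer anomaly = 39.14 − (66.43) = -27.29 mGal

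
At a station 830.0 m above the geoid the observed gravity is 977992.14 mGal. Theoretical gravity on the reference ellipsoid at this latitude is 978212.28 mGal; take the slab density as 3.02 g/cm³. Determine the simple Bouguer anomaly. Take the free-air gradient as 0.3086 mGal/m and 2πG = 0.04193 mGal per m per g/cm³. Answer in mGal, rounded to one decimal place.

Free-air correction = 0.3086 × 830.0 = 256.14 mGal
Free-air anomaly = 977992.14 − 978212.28 + (256.14) = 36.00 mGal
Bouguer slab correction = 0.04193 × 3.02 × 830.0 = 105.10 mGal
Simple Bouguer anomaly = 36.00 − (105.10) = -69.10 mGal

-69.1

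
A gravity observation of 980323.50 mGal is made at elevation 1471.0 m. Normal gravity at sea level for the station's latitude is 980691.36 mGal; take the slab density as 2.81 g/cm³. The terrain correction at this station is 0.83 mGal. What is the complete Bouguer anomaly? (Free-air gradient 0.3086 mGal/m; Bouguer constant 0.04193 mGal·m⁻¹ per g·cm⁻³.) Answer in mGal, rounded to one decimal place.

Free-air correction = 0.3086 × 1471.0 = 453.95 mGal
Free-air anomaly = 980323.50 − 980691.36 + (453.95) = 86.09 mGal
Bouguer slab correction = 0.04193 × 2.81 × 1471.0 = 173.32 mGal
Simple Bouguer anomaly = 86.09 − (173.32) = -87.23 mGal
Complete Bouguer anomaly = -87.23 + 0.83 = -86.40 mGal

-86.4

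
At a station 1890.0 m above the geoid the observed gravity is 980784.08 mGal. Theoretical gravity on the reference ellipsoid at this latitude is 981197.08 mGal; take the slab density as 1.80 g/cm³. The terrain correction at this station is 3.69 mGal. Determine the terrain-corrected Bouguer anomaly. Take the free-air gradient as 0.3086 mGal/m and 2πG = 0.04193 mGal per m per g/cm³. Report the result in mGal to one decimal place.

31.3

Free-air correction = 0.3086 × 1890.0 = 583.25 mGal
Free-air anomaly = 980784.08 − 981197.08 + (583.25) = 170.25 mGal
Bouguer slab correction = 0.04193 × 1.80 × 1890.0 = 142.65 mGal
Simple Bouguer anomaly = 170.25 − (142.65) = 27.60 mGal
Complete Bouguer anomaly = 27.60 + 3.69 = 31.29 mGal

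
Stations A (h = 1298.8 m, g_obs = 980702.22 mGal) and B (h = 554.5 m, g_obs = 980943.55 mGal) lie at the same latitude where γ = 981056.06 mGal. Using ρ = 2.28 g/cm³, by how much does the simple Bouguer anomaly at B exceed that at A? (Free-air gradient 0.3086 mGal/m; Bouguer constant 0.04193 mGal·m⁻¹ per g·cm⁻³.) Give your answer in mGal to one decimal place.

82.8

Δg_SB(A) = 980702.22 − 981056.06 + 0.3086×1298.8 − 0.04193×2.28×1298.8 = -77.20 mGal
Δg_SB(B) = 980943.55 − 981056.06 + 0.3086×554.5 − 0.04193×2.28×554.5 = 5.60 mGal
Difference = 5.60 − (-77.20) = 82.80 mGal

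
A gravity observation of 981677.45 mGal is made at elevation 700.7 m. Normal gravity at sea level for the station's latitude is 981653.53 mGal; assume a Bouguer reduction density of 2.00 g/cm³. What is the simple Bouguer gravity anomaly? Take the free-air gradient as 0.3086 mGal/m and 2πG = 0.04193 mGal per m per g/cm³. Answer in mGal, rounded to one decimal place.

181.4

Free-air correction = 0.3086 × 700.7 = 216.24 mGal
Free-air anomaly = 981677.45 − 981653.53 + (216.24) = 240.16 mGal
Bouguer slab correction = 0.04193 × 2.00 × 700.7 = 58.76 mGal
Simple Bouguer anomaly = 240.16 − (58.76) = 181.40 mGal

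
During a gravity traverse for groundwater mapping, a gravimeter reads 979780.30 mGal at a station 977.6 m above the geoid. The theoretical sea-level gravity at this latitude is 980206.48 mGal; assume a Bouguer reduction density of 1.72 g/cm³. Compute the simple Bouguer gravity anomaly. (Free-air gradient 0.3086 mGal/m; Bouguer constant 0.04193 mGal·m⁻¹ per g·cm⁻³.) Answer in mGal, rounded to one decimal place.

Free-air correction = 0.3086 × 977.6 = 301.69 mGal
Free-air anomaly = 979780.30 − 980206.48 + (301.69) = -124.49 mGal
Bouguer slab correction = 0.04193 × 1.72 × 977.6 = 70.50 mGal
Simple Bouguer anomaly = -124.49 − (70.50) = -194.99 mGal

-195.0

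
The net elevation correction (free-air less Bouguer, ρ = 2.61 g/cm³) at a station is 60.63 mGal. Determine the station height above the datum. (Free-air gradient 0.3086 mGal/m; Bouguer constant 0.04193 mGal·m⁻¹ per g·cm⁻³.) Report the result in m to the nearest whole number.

Combined gradient = 0.3086 − 0.04193 × 2.61 = 0.1991627 mGal/m
h = 60.63 / 0.1991627 = 304.42 m

304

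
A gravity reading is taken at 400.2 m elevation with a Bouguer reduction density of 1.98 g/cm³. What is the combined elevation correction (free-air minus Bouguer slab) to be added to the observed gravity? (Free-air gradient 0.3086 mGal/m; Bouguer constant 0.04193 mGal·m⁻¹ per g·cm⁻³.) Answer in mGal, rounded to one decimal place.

90.3

Combined gradient = 0.3086 − 0.04193 × 1.98 = 0.2255786 mGal/m
Combined elevation correction = 0.2255786 × 400.2 = 90.3 mGal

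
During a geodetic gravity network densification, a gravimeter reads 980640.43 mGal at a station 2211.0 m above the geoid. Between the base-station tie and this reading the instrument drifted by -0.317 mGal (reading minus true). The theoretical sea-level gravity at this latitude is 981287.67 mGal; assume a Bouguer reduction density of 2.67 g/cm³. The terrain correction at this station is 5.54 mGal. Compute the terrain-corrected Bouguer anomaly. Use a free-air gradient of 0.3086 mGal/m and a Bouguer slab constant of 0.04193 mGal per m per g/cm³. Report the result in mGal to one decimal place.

Drift-corrected reading = 980640.43 − (-0.317) = 980640.747 mGal
Free-air correction = 0.3086 × 2211.0 = 682.31 mGal
Free-air anomaly = 980640.747 − 981287.67 + (682.31) = 35.387 mGal
Bouguer slab correction = 0.04193 × 2.67 × 2211.0 = 247.53 mGal
Simple Bouguer anomaly = 35.387 − (247.53) = -212.143 mGal
Complete Bouguer anomaly = -212.143 + 5.54 = -206.603 mGal

-206.6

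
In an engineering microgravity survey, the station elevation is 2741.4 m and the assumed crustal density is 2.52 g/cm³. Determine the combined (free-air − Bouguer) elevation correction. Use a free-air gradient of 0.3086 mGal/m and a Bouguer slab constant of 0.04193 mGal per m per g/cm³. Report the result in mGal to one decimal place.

556.3

Combined gradient = 0.3086 − 0.04193 × 2.52 = 0.2029364 mGal/m
Combined elevation correction = 0.2029364 × 2741.4 = 556.3 mGal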